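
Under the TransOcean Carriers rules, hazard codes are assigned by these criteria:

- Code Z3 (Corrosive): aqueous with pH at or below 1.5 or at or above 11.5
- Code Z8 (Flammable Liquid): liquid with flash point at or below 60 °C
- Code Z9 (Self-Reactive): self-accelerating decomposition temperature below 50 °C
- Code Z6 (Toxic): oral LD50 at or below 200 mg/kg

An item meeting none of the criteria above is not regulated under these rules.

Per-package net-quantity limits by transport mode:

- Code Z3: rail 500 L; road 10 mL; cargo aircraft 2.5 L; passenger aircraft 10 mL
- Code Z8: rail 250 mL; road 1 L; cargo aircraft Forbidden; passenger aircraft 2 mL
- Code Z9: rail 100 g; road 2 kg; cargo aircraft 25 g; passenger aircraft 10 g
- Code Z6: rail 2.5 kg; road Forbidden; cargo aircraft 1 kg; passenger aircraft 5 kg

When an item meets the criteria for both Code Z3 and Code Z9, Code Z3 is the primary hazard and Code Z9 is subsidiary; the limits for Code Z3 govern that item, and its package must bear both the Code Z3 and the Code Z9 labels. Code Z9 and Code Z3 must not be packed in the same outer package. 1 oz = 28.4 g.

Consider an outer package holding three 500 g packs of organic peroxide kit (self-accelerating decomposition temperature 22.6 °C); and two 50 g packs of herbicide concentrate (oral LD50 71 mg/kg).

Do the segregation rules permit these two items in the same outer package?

Self-accelerating decomposition temperature 22.6 °C meets the Code Z9 criterion (Self-Reactive), so the organic peroxide kit is Code Z9.
Herbicide concentrate: oral LD50 71 mg/kg ≤ 200 mg/kg → Code Z6 (Toxic).
No segregation rule bars Code Z9 with Code Z6.

Yes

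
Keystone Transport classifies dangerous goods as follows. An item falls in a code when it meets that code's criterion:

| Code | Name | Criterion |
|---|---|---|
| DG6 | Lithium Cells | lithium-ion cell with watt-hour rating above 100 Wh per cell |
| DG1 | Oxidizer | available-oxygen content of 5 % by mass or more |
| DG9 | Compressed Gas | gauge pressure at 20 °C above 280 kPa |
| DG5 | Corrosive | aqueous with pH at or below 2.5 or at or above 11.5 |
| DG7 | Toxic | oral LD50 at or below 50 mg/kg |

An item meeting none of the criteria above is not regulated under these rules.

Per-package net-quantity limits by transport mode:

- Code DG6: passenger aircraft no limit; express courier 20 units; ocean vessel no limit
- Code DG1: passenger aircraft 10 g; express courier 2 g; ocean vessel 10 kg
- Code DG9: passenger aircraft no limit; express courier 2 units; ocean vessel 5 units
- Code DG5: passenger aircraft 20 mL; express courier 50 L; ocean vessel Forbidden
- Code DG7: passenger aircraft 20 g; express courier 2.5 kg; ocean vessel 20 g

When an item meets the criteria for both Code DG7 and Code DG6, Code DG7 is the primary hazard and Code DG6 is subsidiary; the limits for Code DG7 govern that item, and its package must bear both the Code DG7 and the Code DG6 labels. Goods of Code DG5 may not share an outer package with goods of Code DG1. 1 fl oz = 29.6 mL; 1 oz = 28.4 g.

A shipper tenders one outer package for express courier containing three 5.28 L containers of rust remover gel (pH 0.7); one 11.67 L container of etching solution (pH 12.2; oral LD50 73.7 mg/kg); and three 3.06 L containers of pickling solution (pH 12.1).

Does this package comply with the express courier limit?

Yes

Rust remover gel: pH 0.7 ≤ 2.5 → Code DG5 (Corrosive).
Etching solution: pH 12.2 ≥ 11.5 → Code DG5 (Corrosive).
The pickling solution has pH 12.1, which is ≥ 11.5, so it is Code DG5 (Corrosive).
Total Code DG5: (three 5.28 L containers = 15.84 L) + 11.67 L + (three 3.06 L containers = 9.18 L) = 36.69 L.
36.69 L is within the express courier limit of 50 L for Code DG5.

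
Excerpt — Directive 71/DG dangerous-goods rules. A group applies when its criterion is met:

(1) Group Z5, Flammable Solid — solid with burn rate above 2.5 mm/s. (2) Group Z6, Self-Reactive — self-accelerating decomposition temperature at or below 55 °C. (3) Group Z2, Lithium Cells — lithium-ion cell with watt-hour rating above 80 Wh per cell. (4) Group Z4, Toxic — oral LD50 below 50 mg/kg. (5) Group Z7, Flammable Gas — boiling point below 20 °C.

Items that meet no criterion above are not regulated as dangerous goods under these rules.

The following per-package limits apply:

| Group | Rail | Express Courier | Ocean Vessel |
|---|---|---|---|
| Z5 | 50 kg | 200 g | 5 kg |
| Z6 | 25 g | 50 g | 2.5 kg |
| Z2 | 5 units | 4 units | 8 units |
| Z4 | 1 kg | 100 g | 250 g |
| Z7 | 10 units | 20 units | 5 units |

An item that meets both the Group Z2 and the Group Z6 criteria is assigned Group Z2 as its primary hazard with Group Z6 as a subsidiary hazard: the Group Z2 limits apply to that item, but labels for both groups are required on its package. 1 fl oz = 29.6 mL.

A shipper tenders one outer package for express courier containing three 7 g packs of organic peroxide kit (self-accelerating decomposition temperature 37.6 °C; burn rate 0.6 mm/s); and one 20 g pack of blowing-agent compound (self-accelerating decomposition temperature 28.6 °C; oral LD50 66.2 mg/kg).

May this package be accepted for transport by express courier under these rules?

Yes

Organic peroxide kit: self-accelerating decomposition temperature 37.6 °C ≤ 55 °C → Group Z6 (Self-Reactive).
Self-accelerating decomposition temperature 28.6 °C meets the Group Z6 criterion (Self-Reactive), so the blowing-agent compound is Group Z6.
Group Z6 net quantity: (three 7 g packs = 21 g) + 20 g = 41 g.
That is within the Group Z6 express courier limit of 50 g.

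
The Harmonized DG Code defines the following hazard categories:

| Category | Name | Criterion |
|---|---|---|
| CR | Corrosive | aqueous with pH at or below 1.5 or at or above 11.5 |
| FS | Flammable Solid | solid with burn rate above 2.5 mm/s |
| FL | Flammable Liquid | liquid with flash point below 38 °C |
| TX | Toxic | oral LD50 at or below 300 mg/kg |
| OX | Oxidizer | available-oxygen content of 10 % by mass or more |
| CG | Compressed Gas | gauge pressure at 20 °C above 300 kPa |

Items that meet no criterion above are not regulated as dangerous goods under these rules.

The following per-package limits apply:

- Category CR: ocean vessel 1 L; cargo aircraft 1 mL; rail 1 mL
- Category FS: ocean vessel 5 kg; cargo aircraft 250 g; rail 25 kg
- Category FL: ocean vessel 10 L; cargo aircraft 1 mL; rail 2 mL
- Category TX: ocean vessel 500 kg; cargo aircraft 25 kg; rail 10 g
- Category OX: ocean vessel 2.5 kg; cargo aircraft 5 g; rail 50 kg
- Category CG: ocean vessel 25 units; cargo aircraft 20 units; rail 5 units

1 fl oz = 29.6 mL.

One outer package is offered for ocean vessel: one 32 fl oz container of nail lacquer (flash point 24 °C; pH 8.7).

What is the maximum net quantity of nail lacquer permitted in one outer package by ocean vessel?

The nail lacquer has flash point 24 °C, which is < 38 °C, so it is Category FL (Flammable Liquid).
The ocean vessel limit for Category FL is 10 L.

10 L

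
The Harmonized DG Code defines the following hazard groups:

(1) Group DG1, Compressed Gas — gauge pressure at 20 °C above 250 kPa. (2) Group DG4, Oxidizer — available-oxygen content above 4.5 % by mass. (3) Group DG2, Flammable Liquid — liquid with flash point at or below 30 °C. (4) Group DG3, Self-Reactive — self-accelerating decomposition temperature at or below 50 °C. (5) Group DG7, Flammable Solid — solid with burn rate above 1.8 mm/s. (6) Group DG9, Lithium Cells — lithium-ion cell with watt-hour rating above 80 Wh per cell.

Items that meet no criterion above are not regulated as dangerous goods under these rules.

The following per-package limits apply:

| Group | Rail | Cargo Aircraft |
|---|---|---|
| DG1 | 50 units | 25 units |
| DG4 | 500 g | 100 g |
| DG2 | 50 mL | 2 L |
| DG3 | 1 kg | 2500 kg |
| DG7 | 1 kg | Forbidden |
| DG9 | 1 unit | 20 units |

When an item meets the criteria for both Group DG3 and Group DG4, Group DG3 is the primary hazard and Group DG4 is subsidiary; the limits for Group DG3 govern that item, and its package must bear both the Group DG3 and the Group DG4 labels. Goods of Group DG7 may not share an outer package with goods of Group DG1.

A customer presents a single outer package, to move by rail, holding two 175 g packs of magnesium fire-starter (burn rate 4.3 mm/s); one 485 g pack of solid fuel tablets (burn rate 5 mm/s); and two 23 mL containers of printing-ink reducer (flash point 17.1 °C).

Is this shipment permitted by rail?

Yes

The magnesium fire-starter has burn rate 4.3 mm/s, which is > 1.8 mm/s, so it is Group DG7 (Flammable Solid).
The solid fuel tablets have burn rate 5 mm/s, which is > 1.8 mm/s, so they are Group DG7 (Flammable Solid).
With flash point 17.1 °C (≤ 30 °C), the printing-ink reducer falls in Group DG2.
Group DG7 net quantity: (two 175 g packs = 350 g) + 485 g = 835 g.
That is within the Group DG7 rail limit of 1 kg.
Group DG2 quantity: two 23 mL containers = 46 mL.
46 mL ≤ 50 mL (rail limit, Group DG2) — within limit.
The segregation rule (Group DG7 with Group DG1) does not apply to Group DG7 with Group DG2.
Every hazard group is within its rail limit and no segregation rule is violated.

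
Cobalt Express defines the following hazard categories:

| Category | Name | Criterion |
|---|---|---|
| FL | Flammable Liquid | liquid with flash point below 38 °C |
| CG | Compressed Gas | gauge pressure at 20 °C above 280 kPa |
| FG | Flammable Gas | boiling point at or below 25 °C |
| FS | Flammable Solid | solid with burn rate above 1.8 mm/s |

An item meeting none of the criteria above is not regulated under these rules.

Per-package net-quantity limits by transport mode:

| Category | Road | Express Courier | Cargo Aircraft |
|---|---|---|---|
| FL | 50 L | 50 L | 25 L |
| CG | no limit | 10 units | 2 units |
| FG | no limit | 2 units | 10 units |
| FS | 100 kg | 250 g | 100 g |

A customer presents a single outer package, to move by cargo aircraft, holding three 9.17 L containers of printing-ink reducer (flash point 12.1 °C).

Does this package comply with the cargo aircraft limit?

No

Printing-ink reducer: flash point 12.1 °C < 38 °C → Category FL (Flammable Liquid).
Category FL quantity: three 9.17 L containers = 27.51 L.
27.51 L > 25 L (cargo aircraft limit, Category FL) — over the limit.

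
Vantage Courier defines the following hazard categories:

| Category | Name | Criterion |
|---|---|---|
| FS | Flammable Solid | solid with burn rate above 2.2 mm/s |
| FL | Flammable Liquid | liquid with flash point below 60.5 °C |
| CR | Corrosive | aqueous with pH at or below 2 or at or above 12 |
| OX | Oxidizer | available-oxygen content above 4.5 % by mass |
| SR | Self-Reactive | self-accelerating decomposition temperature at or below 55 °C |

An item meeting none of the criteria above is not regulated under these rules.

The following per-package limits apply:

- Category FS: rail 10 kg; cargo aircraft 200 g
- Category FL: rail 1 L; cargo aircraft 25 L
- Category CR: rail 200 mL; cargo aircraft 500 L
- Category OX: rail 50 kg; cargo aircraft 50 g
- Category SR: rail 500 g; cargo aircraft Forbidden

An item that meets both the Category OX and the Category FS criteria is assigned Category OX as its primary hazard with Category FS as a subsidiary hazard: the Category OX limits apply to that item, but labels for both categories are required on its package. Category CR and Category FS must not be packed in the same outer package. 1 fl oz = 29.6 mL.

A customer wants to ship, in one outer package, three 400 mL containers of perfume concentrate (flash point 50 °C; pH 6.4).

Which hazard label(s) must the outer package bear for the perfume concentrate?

Perfume concentrate: flash point 50 °C < 60.5 °C → Category FL (Flammable Liquid).
Only the Category FL label is required.

Category FL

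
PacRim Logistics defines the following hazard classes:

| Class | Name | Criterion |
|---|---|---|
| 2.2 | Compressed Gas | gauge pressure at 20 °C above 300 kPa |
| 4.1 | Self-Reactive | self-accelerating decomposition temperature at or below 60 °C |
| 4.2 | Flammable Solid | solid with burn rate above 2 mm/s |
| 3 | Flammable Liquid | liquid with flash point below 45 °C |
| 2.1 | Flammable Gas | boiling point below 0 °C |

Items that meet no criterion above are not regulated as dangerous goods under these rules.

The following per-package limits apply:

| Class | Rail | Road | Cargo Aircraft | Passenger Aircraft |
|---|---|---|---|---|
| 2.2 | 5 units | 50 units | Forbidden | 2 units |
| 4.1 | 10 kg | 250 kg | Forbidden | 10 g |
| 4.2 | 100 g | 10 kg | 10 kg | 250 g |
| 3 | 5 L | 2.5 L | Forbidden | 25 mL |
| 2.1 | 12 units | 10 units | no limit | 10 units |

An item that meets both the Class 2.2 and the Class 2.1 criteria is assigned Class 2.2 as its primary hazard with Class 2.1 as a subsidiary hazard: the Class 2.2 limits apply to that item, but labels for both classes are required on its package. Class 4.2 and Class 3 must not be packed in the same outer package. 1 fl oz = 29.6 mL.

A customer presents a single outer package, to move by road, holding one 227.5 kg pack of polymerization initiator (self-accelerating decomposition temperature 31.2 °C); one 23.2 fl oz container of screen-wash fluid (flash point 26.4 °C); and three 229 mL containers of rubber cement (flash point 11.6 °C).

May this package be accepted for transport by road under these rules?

With self-accelerating decomposition temperature 31.2 °C (≤ 60 °C), the polymerization initiator falls in Class 4.1.
Flash point 26.4 °C meets the Class 3 criterion (Flammable Liquid), so the screen-wash fluid is Class 3.
With flash point 11.6 °C (< 45 °C), the rubber cement falls in Class 3.
Total Class 3: (one 23.2 fl oz container = 686.72 mL) + (three 229 mL containers = 687 mL) = 1373.72 mL.
1373.72 mL ≤ 2.5 L (road limit, Class 3) — within limit.
Class 4.1 quantity: 227.5 kg.
227.5 kg is within the road limit of 250 kg for Class 4.1.
The segregation rule (Class 4.2 with Class 3) does not apply to Class 3 with Class 4.1.
Every hazard class is within its road limit and no segregation rule is violated.

Yes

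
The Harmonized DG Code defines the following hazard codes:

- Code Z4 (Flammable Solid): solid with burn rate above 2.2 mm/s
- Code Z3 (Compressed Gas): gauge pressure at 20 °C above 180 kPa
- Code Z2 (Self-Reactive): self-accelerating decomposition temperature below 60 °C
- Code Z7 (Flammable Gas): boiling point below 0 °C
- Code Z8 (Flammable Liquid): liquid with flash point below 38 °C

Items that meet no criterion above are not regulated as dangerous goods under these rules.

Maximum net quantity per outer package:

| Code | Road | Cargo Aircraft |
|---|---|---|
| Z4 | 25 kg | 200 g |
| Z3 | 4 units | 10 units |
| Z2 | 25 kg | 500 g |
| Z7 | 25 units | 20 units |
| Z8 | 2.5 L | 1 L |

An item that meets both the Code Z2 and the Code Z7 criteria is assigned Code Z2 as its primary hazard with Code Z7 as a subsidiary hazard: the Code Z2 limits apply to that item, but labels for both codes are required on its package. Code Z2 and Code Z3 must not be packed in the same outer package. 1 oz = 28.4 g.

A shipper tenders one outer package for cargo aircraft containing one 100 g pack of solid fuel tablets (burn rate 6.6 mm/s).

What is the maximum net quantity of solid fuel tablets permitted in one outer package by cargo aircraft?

The solid fuel tablets have burn rate 6.6 mm/s, which is > 2.2 mm/s, so they are Code Z4 (Flammable Solid).
The cargo aircraft limit for Code Z4 is 200 g.

200 g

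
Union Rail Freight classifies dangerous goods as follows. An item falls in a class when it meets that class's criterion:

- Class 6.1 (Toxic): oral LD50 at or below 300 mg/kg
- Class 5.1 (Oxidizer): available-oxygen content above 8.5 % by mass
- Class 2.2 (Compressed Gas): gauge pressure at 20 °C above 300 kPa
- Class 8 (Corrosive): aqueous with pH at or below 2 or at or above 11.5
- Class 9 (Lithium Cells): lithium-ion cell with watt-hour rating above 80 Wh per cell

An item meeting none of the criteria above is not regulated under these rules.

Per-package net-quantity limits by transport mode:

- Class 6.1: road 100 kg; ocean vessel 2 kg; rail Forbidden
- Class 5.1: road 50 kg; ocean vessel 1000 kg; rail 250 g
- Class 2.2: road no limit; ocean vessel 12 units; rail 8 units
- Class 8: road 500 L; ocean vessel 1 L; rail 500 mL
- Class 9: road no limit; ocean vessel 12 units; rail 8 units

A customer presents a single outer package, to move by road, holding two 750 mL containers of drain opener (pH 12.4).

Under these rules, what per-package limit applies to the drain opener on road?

Drain opener: pH 12.4 ≥ 11.5 → Class 8 (Corrosive).
The road limit for Class 8 is 500 L.

500 L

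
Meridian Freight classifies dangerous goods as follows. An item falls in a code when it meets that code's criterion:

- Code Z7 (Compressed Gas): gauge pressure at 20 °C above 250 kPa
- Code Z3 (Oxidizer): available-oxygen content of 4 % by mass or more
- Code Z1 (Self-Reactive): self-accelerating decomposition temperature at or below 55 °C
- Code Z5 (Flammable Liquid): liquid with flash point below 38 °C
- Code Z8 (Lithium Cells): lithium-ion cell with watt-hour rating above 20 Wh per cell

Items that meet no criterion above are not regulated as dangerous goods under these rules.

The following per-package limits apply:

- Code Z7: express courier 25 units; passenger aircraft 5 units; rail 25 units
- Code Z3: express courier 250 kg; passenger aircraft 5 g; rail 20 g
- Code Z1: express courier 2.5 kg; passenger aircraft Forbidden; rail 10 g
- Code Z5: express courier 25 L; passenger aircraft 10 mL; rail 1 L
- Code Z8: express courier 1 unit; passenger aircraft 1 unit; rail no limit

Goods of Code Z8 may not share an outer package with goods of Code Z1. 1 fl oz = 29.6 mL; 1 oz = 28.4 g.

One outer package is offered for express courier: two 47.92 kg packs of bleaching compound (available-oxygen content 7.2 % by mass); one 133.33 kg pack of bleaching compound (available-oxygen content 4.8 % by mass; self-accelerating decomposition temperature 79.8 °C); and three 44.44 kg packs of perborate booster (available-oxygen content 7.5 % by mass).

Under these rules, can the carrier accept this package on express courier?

Available-oxygen content 7.2 % by mass meets the Code Z3 criterion (Oxidizer), so the bleaching compound is Code Z3.
With available-oxygen content 4.8 % by mass (≥ 4 % by mass), the bleaching compound falls in Code Z3.
Available-oxygen content 7.5 % by mass meets the Code Z3 criterion (Oxidizer), so the perborate booster is Code Z3.
Code Z3 net quantity: (two 47.92 kg packs = 95.84 kg) + 133.33 kg + (three 44.44 kg packs = 133.32 kg) = 362.49 kg.
That exceeds the Code Z3 express courier limit of 250 kg.

No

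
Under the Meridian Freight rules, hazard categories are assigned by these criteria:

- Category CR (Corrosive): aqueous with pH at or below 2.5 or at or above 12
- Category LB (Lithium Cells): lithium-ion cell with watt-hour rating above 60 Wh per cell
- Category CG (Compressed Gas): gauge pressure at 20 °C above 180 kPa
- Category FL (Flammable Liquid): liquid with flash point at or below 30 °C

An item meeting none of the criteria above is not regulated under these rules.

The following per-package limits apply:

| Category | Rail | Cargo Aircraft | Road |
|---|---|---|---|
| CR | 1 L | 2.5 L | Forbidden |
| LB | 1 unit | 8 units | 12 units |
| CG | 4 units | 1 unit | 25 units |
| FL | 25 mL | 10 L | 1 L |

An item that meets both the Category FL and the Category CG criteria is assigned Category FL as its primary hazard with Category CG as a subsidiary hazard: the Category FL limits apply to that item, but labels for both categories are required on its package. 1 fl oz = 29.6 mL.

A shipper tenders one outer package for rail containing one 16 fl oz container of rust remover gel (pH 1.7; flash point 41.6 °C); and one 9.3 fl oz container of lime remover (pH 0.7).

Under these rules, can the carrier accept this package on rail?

With pH 1.7 (≤ 2.5), the rust remover gel falls in Category CR.
Lime remover: pH 0.7 ≤ 2.5 → Category CR (Corrosive).
Total Category CR: (one 16 fl oz container = 473.6 mL) + (one 9.3 fl oz container = 275.28 mL) = 748.88 mL.
That is within the Category CR rail limit of 1 L.

Yes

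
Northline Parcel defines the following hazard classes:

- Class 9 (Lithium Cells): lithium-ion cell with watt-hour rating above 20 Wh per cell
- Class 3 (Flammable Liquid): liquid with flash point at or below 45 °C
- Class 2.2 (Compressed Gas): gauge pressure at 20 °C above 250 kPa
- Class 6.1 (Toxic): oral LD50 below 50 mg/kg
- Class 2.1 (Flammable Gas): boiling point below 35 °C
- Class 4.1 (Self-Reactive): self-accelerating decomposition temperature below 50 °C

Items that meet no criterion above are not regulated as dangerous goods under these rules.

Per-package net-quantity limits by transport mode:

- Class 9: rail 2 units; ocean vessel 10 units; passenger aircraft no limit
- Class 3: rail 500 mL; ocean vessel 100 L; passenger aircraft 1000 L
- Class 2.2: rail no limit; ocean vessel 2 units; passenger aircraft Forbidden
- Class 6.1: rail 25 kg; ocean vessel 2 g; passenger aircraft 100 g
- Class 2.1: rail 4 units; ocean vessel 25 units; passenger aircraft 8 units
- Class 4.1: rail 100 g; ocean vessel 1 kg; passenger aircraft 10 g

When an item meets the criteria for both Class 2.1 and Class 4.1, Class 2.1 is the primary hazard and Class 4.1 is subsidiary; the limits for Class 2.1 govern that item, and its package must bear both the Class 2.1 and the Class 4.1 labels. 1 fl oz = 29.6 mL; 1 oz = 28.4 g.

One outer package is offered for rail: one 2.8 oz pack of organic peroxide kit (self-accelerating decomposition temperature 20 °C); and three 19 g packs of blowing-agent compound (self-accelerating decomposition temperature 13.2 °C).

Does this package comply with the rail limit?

No

Organic peroxide kit: self-accelerating decomposition temperature 20 °C < 50 °C → Class 4.1 (Self-Reactive).
The blowing-agent compound has self-accelerating decomposition temperature 13.2 °C, which is < 50 °C, so it is Class 4.1 (Self-Reactive).
Total Class 4.1: (one 2.8 oz pack = 79.52 g) + (three 19 g packs = 57 g) = 136.52 g.
136.52 g > 100 g (rail limit, Class 4.1) — over the limit.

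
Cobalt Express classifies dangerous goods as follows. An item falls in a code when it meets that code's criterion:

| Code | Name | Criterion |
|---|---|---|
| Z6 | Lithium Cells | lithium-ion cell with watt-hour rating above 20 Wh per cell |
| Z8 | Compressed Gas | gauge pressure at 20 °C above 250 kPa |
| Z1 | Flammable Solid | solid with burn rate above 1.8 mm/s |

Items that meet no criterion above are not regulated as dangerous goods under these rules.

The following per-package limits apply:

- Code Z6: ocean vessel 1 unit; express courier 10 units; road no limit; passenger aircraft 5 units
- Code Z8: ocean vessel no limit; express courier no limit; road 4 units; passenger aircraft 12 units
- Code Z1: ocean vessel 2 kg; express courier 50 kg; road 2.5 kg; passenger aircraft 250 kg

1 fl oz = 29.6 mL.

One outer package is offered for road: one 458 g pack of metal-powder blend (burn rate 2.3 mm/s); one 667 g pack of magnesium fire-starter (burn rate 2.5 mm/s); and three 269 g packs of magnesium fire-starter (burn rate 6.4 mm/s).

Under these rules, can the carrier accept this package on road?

Yes

The metal-powder blend has burn rate 2.3 mm/s, which is > 1.8 mm/s, so it is Code Z1 (Flammable Solid).
The magnesium fire-starter has burn rate 2.5 mm/s, which is > 1.8 mm/s, so it is Code Z1 (Flammable Solid).
Magnesium fire-starter: burn rate 6.4 mm/s > 1.8 mm/s → Code Z1 (Flammable Solid).
Code Z1 net quantity: 458 g + 667 g + (three 269 g packs = 807 g) = 1.932 kg.
1.932 kg is within the road limit of 2.5 kg for Code Z1.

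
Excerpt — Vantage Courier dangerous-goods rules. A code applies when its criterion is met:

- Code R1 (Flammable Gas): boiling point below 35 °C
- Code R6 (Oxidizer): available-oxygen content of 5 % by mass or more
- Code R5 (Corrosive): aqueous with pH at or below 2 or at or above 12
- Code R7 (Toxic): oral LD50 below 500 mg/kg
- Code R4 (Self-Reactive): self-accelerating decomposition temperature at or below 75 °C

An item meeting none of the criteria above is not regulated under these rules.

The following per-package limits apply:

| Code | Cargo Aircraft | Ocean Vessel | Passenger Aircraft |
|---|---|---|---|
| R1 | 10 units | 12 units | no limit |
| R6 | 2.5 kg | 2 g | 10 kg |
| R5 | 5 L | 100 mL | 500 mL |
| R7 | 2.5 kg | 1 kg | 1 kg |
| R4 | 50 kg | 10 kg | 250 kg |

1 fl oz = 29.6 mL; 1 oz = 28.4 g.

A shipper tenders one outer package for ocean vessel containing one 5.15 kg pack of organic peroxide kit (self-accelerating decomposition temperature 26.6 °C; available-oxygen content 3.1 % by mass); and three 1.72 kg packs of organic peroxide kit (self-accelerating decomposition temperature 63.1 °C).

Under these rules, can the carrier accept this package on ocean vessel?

No

Organic peroxide kit: self-accelerating decomposition temperature 26.6 °C ≤ 75 °C → Code R4 (Self-Reactive).
Self-accelerating decomposition temperature 63.1 °C meets the Code R4 criterion (Self-Reactive), so the organic peroxide kit is Code R4.
Total Code R4: 5.15 kg + (three 1.72 kg packs = 5.16 kg) = 10.31 kg.
10.31 kg exceeds the ocean vessel limit of 10 kg for Code R4.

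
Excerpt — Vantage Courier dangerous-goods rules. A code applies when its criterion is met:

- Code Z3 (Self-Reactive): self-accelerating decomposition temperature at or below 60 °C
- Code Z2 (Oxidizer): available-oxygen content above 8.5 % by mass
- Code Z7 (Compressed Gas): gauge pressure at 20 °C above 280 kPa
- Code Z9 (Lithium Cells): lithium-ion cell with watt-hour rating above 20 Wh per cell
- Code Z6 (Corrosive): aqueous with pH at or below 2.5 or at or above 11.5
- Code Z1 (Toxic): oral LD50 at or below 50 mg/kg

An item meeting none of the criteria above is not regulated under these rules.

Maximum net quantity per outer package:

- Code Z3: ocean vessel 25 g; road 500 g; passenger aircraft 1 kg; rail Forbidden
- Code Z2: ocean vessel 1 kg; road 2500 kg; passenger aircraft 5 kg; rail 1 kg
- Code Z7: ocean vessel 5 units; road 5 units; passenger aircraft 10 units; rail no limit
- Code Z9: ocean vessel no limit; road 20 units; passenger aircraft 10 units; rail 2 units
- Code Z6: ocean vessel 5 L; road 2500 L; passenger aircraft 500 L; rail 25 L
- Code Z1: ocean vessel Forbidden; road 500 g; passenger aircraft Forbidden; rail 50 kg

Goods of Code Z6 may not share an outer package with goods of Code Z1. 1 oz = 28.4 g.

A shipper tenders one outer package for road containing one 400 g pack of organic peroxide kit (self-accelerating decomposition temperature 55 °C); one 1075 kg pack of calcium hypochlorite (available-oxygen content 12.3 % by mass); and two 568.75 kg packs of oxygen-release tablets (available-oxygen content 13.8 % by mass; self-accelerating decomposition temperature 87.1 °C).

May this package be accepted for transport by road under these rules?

Self-accelerating decomposition temperature 55 °C meets the Code Z3 criterion (Self-Reactive), so the organic peroxide kit is Code Z3.
The calcium hypochlorite has available-oxygen content 12.3 % by mass, which is > 8.5 % by mass, so it is Code Z2 (Oxidizer).
With available-oxygen content 13.8 % by mass (> 8.5 % by mass), the oxygen-release tablets fall in Code Z2.
Code Z2 net quantity: 1075 kg + (two 568.75 kg packs = 1137.5 kg) = 2212.5 kg.
That is within the Code Z2 road limit of 2500 kg.
Code Z3 quantity: 400 g.
That is within the Code Z3 road limit of 500 g.
The segregation rule (Code Z6 with Code Z1) does not apply to Code Z2 with Code Z3.
Every hazard code is within its road limit and no segregation rule is violated.

Yes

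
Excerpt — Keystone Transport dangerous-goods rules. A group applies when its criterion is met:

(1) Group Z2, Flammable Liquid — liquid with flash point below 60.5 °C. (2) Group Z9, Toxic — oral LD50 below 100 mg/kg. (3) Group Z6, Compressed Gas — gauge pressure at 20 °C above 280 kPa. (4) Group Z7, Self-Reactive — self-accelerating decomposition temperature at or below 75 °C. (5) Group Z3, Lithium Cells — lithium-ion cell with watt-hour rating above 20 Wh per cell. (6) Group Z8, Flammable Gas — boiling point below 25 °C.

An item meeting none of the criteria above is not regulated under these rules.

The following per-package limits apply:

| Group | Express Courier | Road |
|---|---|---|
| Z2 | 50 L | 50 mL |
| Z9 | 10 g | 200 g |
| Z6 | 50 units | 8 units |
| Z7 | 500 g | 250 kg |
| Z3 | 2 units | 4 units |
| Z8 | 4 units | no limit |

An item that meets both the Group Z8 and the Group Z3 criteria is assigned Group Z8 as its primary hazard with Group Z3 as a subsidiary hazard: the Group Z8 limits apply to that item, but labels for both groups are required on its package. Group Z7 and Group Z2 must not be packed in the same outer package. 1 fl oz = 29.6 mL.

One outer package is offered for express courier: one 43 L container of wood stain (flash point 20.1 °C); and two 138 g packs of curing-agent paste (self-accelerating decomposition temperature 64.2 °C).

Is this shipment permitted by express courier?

With flash point 20.1 °C (< 60.5 °C), the wood stain falls in Group Z2.
With self-accelerating decomposition temperature 64.2 °C (≤ 75 °C), the curing-agent paste falls in Group Z7.
Group Z7 quantity: two 138 g packs = 276 g.
That is within the Group Z7 express courier limit of 500 g.
Group Z2 quantity: 43 L.
That is within the Group Z2 express courier limit of 50 L.
Group Z7 and Group Z2 may not share an outer package.

No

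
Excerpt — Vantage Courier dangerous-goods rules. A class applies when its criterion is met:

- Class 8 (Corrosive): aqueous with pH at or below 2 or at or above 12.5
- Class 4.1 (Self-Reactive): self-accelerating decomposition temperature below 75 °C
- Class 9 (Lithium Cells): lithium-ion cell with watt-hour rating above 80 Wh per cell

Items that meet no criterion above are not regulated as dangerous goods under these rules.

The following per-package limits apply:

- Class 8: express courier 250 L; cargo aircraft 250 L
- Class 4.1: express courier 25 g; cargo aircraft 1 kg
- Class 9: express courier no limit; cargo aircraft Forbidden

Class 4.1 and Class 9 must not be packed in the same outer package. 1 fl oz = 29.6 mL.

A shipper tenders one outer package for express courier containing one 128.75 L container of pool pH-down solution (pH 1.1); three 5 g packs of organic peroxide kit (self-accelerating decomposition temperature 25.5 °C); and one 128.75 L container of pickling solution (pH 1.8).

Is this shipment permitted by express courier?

Pool pH-down solution: pH 1.1 ≤ 2 → Class 8 (Corrosive).
The organic peroxide kit has self-accelerating decomposition temperature 25.5 °C, which is < 75 °C, so it is Class 4.1 (Self-Reactive).
The pickling solution has pH 1.8, which is ≤ 2, so it is Class 8 (Corrosive).
Class 8 net quantity: 128.75 L + 128.75 L = 257.5 L.
That exceeds the Class 8 express courier limit of 250 L.
Class 4.1 quantity: three 5 g packs = 15 g.
15 g is within the express courier limit of 25 g for Class 4.1.
The segregation rule (Class 4.1 with Class 9) does not apply to Class 8 with Class 4.1.

No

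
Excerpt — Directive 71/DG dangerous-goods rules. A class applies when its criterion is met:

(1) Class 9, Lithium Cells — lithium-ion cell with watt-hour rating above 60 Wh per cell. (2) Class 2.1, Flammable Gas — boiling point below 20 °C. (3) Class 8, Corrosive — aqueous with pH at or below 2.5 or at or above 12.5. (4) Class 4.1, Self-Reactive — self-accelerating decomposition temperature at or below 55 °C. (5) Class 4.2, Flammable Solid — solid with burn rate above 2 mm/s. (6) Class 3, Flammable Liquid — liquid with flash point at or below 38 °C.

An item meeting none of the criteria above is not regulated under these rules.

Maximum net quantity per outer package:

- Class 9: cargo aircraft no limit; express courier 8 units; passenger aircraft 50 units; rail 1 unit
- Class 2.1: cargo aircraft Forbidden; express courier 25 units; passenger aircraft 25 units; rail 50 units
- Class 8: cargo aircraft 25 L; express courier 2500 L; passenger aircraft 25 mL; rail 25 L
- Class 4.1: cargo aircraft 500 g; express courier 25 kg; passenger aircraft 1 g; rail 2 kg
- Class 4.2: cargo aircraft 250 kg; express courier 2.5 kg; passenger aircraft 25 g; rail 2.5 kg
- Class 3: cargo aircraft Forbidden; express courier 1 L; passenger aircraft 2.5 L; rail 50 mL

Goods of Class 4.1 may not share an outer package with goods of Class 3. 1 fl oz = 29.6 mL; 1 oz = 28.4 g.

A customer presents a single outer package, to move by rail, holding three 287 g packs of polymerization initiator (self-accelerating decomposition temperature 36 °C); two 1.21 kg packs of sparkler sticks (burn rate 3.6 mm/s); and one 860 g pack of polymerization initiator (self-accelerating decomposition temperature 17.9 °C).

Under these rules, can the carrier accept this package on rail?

Polymerization initiator: self-accelerating decomposition temperature 36 °C ≤ 55 °C → Class 4.1 (Self-Reactive).
The sparkler sticks have burn rate 3.6 mm/s, which is > 2 mm/s, so they are Class 4.2 (Flammable Solid).
Polymerization initiator: self-accelerating decomposition temperature 17.9 °C ≤ 55 °C → Class 4.1 (Self-Reactive).
Total Class 4.1: (three 287 g packs = 861 g) + 860 g = 1.721 kg.
That is within the Class 4.1 rail limit of 2 kg.
Class 4.2 quantity: two 1.21 kg packs = 2.42 kg.
2.42 kg is within the rail limit of 2.5 kg for Class 4.2.
The segregation rule (Class 4.1 with Class 3) does not apply to Class 4.1 with Class 4.2.
Every hazard class is within its rail limit and no segregation rule is violated.

Yes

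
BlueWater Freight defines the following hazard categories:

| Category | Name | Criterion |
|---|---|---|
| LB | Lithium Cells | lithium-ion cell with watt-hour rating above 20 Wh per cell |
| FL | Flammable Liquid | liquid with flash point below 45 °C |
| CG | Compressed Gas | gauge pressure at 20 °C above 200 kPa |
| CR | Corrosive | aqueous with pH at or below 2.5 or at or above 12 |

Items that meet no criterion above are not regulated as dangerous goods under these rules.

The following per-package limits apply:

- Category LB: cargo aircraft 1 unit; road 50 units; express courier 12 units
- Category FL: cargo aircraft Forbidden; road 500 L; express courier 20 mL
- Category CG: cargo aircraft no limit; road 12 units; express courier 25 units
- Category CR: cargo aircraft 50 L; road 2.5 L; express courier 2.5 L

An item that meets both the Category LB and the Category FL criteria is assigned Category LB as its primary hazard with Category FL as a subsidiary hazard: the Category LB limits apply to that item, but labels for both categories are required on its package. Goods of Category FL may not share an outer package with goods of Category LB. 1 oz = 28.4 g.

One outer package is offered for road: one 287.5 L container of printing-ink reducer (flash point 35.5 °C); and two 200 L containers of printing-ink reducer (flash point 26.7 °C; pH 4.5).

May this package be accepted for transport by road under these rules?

No

The printing-ink reducer has flash point 35.5 °C, which is < 45 °C, so it is Category FL (Flammable Liquid).
Flash point 26.7 °C meets the Category FL criterion (Flammable Liquid), so the printing-ink reducer is Category FL.
Category FL net quantity: 287.5 L + (two 200 L containers = 400 L) = 687.5 L.
687.5 L > 500 L (road limit, Category FL) — over the limit.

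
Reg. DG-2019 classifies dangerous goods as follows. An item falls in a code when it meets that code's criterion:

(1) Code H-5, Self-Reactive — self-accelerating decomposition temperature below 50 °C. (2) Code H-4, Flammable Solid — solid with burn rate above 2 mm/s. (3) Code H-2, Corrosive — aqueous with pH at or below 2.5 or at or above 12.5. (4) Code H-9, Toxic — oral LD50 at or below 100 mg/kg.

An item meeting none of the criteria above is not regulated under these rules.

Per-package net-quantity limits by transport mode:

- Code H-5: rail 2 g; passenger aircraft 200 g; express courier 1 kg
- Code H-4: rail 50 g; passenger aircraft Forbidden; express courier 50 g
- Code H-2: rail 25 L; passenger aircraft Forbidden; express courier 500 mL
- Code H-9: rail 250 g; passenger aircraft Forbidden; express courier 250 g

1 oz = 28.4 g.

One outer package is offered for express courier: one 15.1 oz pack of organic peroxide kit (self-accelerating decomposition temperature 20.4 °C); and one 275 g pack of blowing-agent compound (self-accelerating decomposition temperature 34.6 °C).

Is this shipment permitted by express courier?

Organic peroxide kit: self-accelerating decomposition temperature 20.4 °C < 50 °C → Code H-5 (Self-Reactive).
Blowing-agent compound: self-accelerating decomposition temperature 34.6 °C < 50 °C → Code H-5 (Self-Reactive).
Code H-5 net quantity: (one 15.1 oz pack = 428.84 g) + 275 g = 703.84 g.
703.84 g ≤ 1 kg (express courier limit, Code H-5) — within limit.

Yes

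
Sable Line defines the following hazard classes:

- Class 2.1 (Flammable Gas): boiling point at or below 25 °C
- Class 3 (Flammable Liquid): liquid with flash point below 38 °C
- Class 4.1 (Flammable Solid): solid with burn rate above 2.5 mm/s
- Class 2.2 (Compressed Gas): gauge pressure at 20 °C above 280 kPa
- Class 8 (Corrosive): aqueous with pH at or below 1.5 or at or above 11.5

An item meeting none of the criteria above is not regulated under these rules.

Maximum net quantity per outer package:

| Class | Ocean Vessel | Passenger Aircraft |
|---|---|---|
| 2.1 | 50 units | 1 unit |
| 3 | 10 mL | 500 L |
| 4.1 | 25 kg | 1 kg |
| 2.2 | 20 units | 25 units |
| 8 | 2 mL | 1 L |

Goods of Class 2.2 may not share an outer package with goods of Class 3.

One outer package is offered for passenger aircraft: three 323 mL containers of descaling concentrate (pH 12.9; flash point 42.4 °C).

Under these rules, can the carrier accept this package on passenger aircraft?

Yes

Descaling concentrate: pH 12.9 ≥ 11.5 → Class 8 (Corrosive).
Class 8 quantity: three 323 mL containers = 969 mL.
969 mL is within the passenger aircraft limit of 1 L for Class 8.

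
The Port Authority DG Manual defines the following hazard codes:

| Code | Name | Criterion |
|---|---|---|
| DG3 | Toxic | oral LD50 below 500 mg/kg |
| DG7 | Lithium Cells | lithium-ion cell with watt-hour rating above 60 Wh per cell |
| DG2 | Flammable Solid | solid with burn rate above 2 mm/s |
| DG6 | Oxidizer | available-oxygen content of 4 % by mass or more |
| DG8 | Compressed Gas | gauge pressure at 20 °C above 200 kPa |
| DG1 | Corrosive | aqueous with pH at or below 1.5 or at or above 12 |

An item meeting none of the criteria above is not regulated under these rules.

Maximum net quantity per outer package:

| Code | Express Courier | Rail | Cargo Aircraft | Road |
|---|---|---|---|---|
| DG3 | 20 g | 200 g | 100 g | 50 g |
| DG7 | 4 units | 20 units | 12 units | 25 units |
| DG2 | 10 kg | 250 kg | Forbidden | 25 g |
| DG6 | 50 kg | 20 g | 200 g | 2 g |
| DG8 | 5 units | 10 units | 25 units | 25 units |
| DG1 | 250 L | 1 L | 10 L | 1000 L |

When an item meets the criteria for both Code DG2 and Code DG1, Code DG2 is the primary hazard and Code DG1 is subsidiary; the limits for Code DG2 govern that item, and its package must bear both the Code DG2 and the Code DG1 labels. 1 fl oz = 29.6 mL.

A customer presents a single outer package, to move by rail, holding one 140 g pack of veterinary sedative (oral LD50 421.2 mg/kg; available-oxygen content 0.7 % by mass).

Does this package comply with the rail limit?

Oral LD50 421.2 mg/kg meets the Code DG3 criterion (Toxic), so the veterinary sedative is Code DG3.
Code DG3 quantity: 140 g.
That is within the Code DG3 rail limit of 200 g.

Yes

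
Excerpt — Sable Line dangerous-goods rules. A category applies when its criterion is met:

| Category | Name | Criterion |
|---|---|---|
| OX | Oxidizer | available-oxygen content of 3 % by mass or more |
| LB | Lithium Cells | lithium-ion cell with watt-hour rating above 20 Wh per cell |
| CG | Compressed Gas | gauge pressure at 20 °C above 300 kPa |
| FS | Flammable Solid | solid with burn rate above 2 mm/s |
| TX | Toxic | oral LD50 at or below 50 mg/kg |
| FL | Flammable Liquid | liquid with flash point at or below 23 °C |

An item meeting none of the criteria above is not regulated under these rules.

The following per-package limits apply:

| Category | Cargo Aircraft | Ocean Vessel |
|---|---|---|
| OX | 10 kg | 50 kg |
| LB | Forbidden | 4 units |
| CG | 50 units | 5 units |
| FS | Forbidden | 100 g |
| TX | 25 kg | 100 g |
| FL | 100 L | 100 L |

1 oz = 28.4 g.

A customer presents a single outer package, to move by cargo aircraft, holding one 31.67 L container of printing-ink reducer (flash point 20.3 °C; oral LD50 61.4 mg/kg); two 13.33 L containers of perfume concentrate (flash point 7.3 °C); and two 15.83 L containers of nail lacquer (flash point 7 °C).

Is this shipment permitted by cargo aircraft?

Flash point 20.3 °C meets the Category FL criterion (Flammable Liquid), so the printing-ink reducer is Category FL.
Perfume concentrate: flash point 7.3 °C ≤ 23 °C → Category FL (Flammable Liquid).
The nail lacquer has flash point 7 °C, which is ≤ 23 °C, so it is Category FL (Flammable Liquid).
Category FL net quantity: 31.67 L + (two 13.33 L containers = 26.66 L) + (two 15.83 L containers = 31.66 L) = 89.99 L.
89.99 L is within the cargo aircraft limit of 100 L for Category FL.

Yes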